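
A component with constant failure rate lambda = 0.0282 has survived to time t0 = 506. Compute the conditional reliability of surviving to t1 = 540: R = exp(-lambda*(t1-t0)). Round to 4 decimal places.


lambda = 0.0282
t0 = 506, t1 = 540
t1 - t0 = 34
lambda * (t1-t0) = 0.0282 * 34 = 0.9588
R = exp(-0.9588)
R = 0.3834

0.3834


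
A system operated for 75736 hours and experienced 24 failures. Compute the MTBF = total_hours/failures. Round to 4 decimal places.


total_hours = 75736
failures = 24
MTBF = 75736 / 24
MTBF = 3155.6667

3155.6667


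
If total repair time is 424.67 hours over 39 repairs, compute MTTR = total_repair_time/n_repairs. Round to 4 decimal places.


total_repair_time = 424.67
n_repairs = 39
MTTR = 424.67 / 39
MTTR = 10.889

10.889


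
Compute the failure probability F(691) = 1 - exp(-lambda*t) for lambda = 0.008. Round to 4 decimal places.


lambda = 0.008, t = 691
lambda * t = 5.528
exp(-5.528) = 0.004
F(t) = 1 - 0.004
F(t) = 0.996

0.996


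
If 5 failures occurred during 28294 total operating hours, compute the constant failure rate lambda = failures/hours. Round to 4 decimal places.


failures = 5
total_hours = 28294
lambda = 5 / 28294
lambda = 0.0002

0.0002


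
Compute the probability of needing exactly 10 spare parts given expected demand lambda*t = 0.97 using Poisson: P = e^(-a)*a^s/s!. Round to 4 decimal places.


a = 0.97, s = 10
e^(-a) = e^(-0.97) = 0.3791
a^s = 0.97^10 = 0.7374
s! = 3628800
P = 0.3791 * 0.7374 / 3628800
P = 0.0

0.0


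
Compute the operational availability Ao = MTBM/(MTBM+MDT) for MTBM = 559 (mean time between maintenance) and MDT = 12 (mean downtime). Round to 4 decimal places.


MTBM = 559
MDT = 12
MTBM + MDT = 571
Ao = 559 / 571
Ao = 0.979

0.979


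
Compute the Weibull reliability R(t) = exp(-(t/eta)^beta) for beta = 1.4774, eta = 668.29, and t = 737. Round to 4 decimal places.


beta = 1.4774, eta = 668.29, t = 737
t/eta = 737 / 668.29 = 1.1028
(t/eta)^beta = 1.1028^1.4774 = 1.1556
R(t) = exp(-1.1556)
R(t) = 0.3149

0.3149


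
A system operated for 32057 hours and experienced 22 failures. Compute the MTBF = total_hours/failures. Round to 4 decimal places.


total_hours = 32057
failures = 22
MTBF = 32057 / 22
MTBF = 1457.1364

1457.1364


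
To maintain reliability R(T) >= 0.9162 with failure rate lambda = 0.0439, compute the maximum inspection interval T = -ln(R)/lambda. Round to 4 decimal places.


R_target = 0.9162
lambda = 0.0439
-ln(0.9162) = 0.0875
T = 0.0875 / 0.0439
T = 1.9936

1.9936


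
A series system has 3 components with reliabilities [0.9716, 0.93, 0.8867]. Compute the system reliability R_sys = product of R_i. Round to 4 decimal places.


Components: [0.9716, 0.93, 0.8867]
After component 1 (R=0.9716): product = 0.9716
After component 2 (R=0.93): product = 0.9036
After component 3 (R=0.8867): product = 0.8012
R_sys = 0.8012

0.8012


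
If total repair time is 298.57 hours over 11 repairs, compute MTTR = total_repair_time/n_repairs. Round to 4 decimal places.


total_repair_time = 298.57
n_repairs = 11
MTTR = 298.57 / 11
MTTR = 27.1427

27.1427


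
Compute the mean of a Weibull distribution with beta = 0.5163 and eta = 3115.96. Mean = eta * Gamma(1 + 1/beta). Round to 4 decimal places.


beta = 0.5163, eta = 3115.96
1/beta = 1.9369
1 + 1/beta = 2.9369
Gamma(2.9369) = 1.8883
Mean = 3115.96 * 1.8883
Mean = 5883.8554

5883.8554


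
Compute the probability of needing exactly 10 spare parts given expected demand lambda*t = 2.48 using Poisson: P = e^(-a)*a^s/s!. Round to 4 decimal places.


a = 2.48, s = 10
e^(-a) = e^(-2.48) = 0.0837
a^s = 2.48^10 = 8800.6917
s! = 3628800
P = 0.0837 * 8800.6917 / 3628800
P = 0.0002

0.0002


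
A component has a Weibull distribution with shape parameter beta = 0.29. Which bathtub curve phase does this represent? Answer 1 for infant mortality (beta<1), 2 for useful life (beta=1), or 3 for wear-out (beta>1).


beta = 0.29
Compare beta to 1:
beta < 1 => infant mortality (phase 1)
beta = 1 => useful life (phase 2)
beta > 1 => wear-out (phase 3)
Since beta = 0.29, this is infant mortality (decreasing failure rate)
Phase = 1

1


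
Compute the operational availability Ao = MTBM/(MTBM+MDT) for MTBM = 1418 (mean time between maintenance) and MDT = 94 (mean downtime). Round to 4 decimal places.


MTBM = 1418
MDT = 94
MTBM + MDT = 1512
Ao = 1418 / 1512
Ao = 0.9378

0.9378


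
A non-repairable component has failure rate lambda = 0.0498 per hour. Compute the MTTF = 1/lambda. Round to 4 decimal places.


lambda = 0.0498
MTTF = 1 / 0.0498
MTTF = 20.0803

20.0803


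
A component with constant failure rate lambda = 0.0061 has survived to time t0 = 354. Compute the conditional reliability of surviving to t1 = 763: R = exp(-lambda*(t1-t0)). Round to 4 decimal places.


lambda = 0.0061
t0 = 354, t1 = 763
t1 - t0 = 409
lambda * (t1-t0) = 0.0061 * 409 = 2.4949
R = exp(-2.4949)
R = 0.0825

0.0825


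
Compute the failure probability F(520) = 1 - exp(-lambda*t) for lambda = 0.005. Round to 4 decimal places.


lambda = 0.005, t = 520
lambda * t = 2.6
exp(-2.6) = 0.0743
F(t) = 1 - 0.0743
F(t) = 0.9257

0.9257


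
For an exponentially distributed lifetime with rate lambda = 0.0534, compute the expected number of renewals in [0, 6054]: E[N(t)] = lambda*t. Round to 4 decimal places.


lambda = 0.0534
t = 6054
E[N(t)] = lambda * t
E[N(t)] = 0.0534 * 6054
E[N(t)] = 323.2836

323.2836


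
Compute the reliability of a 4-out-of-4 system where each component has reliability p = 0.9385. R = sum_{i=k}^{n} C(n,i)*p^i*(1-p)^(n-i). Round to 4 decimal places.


k = 4, n = 4, p = 0.9385
i=4: C(4,4)=1 * 0.9385^4 * 0.0615^0 = 0.7758
R = sum of terms = 0.7758

0.7758


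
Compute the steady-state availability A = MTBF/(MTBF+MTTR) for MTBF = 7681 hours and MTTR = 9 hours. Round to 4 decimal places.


MTBF = 7681
MTTR = 9
MTBF + MTTR = 7690
A = 7681 / 7690
A = 0.9988

0.9988


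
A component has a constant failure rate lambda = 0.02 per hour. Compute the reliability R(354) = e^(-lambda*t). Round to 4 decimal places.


lambda = 0.02
t = 354
lambda * t = 7.08
R(t) = e^(-7.08)
R(t) = 0.0008

0.0008


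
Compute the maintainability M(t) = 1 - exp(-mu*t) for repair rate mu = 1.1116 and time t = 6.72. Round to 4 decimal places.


mu = 1.1116, t = 6.72
mu * t = 1.1116 * 6.72 = 7.47
exp(-7.47) = 0.0006
M(t) = 1 - 0.0006
M(t) = 0.9994

0.9994


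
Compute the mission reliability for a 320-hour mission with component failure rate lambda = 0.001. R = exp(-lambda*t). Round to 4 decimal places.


lambda = 0.001
mission_time = 320
lambda * t = 0.001 * 320 = 0.32
R = exp(-0.32)
R = 0.7261

0.7261


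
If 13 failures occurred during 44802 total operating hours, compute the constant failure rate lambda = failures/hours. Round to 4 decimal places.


failures = 13
total_hours = 44802
lambda = 13 / 44802
lambda = 0.0003

0.0003


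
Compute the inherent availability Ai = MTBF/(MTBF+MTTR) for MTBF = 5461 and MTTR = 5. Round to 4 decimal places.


MTBF = 5461
MTTR = 5
MTBF + MTTR = 5466
Ai = 5461 / 5466
Ai = 0.9991

0.9991


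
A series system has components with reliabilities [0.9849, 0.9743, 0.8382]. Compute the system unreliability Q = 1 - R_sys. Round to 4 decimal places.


Components: [0.9849, 0.9743, 0.8382]
After component 1: product = 0.9849
After component 2: product = 0.9596
After component 3: product = 0.8043
R_sys = 0.8043
Q = 1 - 0.8043 = 0.1957

0.1957


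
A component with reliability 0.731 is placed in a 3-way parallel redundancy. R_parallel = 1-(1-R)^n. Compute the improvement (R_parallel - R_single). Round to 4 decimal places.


R_single = 0.731, n = 3
1 - R_single = 0.269
(1 - R_single)^n = 0.269^3 = 0.0195
R_parallel = 1 - 0.0195 = 0.9805
Improvement = 0.9805 - 0.731
Improvement = 0.2495

0.2495


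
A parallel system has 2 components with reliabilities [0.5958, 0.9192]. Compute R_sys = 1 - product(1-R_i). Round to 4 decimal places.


Components: [0.5958, 0.9192]
(1 - 0.5958) = 0.4042, running product = 0.4042
(1 - 0.9192) = 0.0808, running product = 0.0327
Product of (1-R_i) = 0.0327
R_sys = 1 - 0.0327 = 0.9673

0.9673


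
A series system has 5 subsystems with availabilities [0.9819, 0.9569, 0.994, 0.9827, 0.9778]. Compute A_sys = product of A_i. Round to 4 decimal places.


Subsystems: [0.9819, 0.9569, 0.994, 0.9827, 0.9778]
After subsystem 1 (A=0.9819): product = 0.9819
After subsystem 2 (A=0.9569): product = 0.9396
After subsystem 3 (A=0.994): product = 0.9339
After subsystem 4 (A=0.9827): product = 0.9178
After subsystem 5 (A=0.9778): product = 0.8974
A_sys = 0.8974

0.8974


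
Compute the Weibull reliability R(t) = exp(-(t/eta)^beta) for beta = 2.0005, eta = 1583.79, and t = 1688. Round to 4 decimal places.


beta = 2.0005, eta = 1583.79, t = 1688
t/eta = 1688 / 1583.79 = 1.0658
(t/eta)^beta = 1.0658^2.0005 = 1.136
R(t) = exp(-1.136)
R(t) = 0.3211

0.3211


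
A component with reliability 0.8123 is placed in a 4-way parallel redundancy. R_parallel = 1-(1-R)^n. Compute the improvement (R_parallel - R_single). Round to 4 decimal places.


R_single = 0.8123, n = 4
1 - R_single = 0.1877
(1 - R_single)^n = 0.1877^4 = 0.0012
R_parallel = 1 - 0.0012 = 0.9988
Improvement = 0.9988 - 0.8123
Improvement = 0.1865

0.1865


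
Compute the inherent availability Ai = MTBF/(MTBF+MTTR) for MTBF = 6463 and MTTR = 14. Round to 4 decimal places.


MTBF = 6463
MTTR = 14
MTBF + MTTR = 6477
Ai = 6463 / 6477
Ai = 0.9978

0.9978


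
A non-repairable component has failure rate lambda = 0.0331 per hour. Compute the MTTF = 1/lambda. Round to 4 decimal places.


lambda = 0.0331
MTTF = 1 / 0.0331
MTTF = 30.2115

30.2115


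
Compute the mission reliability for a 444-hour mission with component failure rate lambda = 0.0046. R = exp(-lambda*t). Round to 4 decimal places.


lambda = 0.0046
mission_time = 444
lambda * t = 0.0046 * 444 = 2.0424
R = exp(-2.0424)
R = 0.1297

0.1297


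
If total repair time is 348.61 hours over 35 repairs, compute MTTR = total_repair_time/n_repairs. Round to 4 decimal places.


total_repair_time = 348.61
n_repairs = 35
MTTR = 348.61 / 35
MTTR = 9.9603

9.9603


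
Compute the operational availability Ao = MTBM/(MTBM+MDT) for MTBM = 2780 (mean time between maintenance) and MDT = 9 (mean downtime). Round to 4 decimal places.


MTBM = 2780
MDT = 9
MTBM + MDT = 2789
Ao = 2780 / 2789
Ao = 0.9968

0.9968


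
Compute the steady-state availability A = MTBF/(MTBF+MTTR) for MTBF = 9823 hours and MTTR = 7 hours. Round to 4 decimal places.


MTBF = 9823
MTTR = 7
MTBF + MTTR = 9830
A = 9823 / 9830
A = 0.9993

0.9993


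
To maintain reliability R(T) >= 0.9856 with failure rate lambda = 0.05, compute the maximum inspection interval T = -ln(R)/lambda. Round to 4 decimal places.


R_target = 0.9856
lambda = 0.05
-ln(0.9856) = 0.0145
T = 0.0145 / 0.05
T = 0.2901

0.2901


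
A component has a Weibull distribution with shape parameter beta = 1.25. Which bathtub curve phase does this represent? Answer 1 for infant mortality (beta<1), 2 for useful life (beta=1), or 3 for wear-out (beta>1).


beta = 1.25
Compare beta to 1:
beta < 1 => infant mortality (phase 1)
beta = 1 => useful life (phase 2)
beta > 1 => wear-out (phase 3)
Since beta = 1.25, this is wear-out (increasing failure rate)
Phase = 3

3


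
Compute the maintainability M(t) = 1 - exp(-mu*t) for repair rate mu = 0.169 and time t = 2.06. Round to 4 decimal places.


mu = 0.169, t = 2.06
mu * t = 0.169 * 2.06 = 0.3481
exp(-0.3481) = 0.706
M(t) = 1 - 0.706
M(t) = 0.294

0.294


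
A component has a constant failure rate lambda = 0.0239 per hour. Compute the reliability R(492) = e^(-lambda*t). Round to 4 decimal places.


lambda = 0.0239
t = 492
lambda * t = 11.7588
R(t) = e^(-11.7588)
R(t) = 0.0

0.0


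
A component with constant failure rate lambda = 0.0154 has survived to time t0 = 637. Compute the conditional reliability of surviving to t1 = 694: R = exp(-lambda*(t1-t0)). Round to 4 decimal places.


lambda = 0.0154
t0 = 637, t1 = 694
t1 - t0 = 57
lambda * (t1-t0) = 0.0154 * 57 = 0.8778
R = exp(-0.8778)
R = 0.4157

0.4157


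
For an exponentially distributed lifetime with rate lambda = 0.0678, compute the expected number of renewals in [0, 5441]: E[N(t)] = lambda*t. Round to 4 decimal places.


lambda = 0.0678
t = 5441
E[N(t)] = lambda * t
E[N(t)] = 0.0678 * 5441
E[N(t)] = 368.8998

368.8998


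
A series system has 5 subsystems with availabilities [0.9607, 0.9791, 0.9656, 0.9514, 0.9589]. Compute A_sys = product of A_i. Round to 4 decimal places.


Subsystems: [0.9607, 0.9791, 0.9656, 0.9514, 0.9589]
After subsystem 1 (A=0.9607): product = 0.9607
After subsystem 2 (A=0.9791): product = 0.9406
After subsystem 3 (A=0.9656): product = 0.9083
After subsystem 4 (A=0.9514): product = 0.8641
After subsystem 5 (A=0.9589): product = 0.8286
A_sys = 0.8286

0.8286


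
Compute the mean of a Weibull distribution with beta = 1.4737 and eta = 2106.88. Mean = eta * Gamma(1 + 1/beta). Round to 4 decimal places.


beta = 1.4737, eta = 2106.88
1/beta = 0.6786
1 + 1/beta = 1.6786
Gamma(1.6786) = 0.9048
Mean = 2106.88 * 0.9048
Mean = 1906.203

1906.203


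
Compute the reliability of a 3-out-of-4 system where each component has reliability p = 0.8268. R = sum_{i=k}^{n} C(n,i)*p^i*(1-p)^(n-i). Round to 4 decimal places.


k = 3, n = 4, p = 0.8268
i=3: C(4,3)=4 * 0.8268^3 * 0.1732^1 = 0.3916
i=4: C(4,4)=1 * 0.8268^4 * 0.1732^0 = 0.4673
R = sum of terms = 0.8589

0.8589


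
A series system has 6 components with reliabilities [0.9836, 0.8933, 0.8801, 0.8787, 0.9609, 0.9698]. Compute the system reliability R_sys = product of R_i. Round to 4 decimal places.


Components: [0.9836, 0.8933, 0.8801, 0.8787, 0.9609, 0.9698]
After component 1 (R=0.9836): product = 0.9836
After component 2 (R=0.8933): product = 0.8786
After component 3 (R=0.8801): product = 0.7733
After component 4 (R=0.8787): product = 0.6795
After component 5 (R=0.9609): product = 0.6529
After component 6 (R=0.9698): product = 0.6332
R_sys = 0.6332

0.6332


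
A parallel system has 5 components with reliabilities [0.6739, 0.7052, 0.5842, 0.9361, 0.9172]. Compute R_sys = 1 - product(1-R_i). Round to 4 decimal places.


Components: [0.6739, 0.7052, 0.5842, 0.9361, 0.9172]
(1 - 0.6739) = 0.3261, running product = 0.3261
(1 - 0.7052) = 0.2948, running product = 0.0961
(1 - 0.5842) = 0.4158, running product = 0.04
(1 - 0.9361) = 0.0639, running product = 0.0026
(1 - 0.9172) = 0.0828, running product = 0.0002
Product of (1-R_i) = 0.0002
R_sys = 1 - 0.0002 = 0.9998

0.9998


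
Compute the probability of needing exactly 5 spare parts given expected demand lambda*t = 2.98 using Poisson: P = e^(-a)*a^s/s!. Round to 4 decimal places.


a = 2.98, s = 5
e^(-a) = e^(-2.98) = 0.0508
a^s = 2.98^5 = 235.0073
s! = 120
P = 0.0508 * 235.0073 / 120
P = 0.0995

0.0995


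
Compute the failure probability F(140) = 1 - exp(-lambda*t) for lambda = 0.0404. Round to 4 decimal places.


lambda = 0.0404, t = 140
lambda * t = 5.656
exp(-5.656) = 0.0035
F(t) = 1 - 0.0035
F(t) = 0.9965

0.9965


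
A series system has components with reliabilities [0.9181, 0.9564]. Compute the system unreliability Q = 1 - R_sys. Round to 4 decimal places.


Components: [0.9181, 0.9564]
After component 1: product = 0.9181
After component 2: product = 0.8781
R_sys = 0.8781
Q = 1 - 0.8781 = 0.1219

0.1219


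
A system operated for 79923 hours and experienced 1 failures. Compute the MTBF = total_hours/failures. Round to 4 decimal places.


total_hours = 79923
failures = 1
MTBF = 79923 / 1
MTBF = 79923.0

79923.0


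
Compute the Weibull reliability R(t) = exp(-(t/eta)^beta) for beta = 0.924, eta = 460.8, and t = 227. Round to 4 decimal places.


beta = 0.924, eta = 460.8, t = 227
t/eta = 227 / 460.8 = 0.4926
(t/eta)^beta = 0.4926^0.924 = 0.5199
R(t) = exp(-0.5199)
R(t) = 0.5946

0.5946


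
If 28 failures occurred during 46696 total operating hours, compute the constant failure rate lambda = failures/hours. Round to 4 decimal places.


failures = 28
total_hours = 46696
lambda = 28 / 46696
lambda = 0.0006

0.0006


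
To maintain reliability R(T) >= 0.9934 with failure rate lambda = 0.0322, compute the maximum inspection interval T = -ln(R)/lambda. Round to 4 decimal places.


R_target = 0.9934
lambda = 0.0322
-ln(0.9934) = 0.0066
T = 0.0066 / 0.0322
T = 0.2056

0.2056


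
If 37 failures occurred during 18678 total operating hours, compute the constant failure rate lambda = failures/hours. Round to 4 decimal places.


failures = 37
total_hours = 18678
lambda = 37 / 18678
lambda = 0.002

0.002


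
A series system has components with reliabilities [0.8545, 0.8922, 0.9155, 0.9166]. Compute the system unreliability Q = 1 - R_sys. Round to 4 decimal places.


Components: [0.8545, 0.8922, 0.9155, 0.9166]
After component 1: product = 0.8545
After component 2: product = 0.7624
After component 3: product = 0.698
After component 4: product = 0.6398
R_sys = 0.6398
Q = 1 - 0.6398 = 0.3602

0.3602


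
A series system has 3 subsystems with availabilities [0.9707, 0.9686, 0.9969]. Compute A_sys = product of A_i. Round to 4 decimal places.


Subsystems: [0.9707, 0.9686, 0.9969]
After subsystem 1 (A=0.9707): product = 0.9707
After subsystem 2 (A=0.9686): product = 0.9402
After subsystem 3 (A=0.9969): product = 0.9373
A_sys = 0.9373

0.9373


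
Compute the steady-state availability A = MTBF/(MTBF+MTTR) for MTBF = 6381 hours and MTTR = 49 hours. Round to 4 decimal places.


MTBF = 6381
MTTR = 49
MTBF + MTTR = 6430
A = 6381 / 6430
A = 0.9924

0.9924


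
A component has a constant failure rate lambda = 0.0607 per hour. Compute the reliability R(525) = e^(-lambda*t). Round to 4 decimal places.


lambda = 0.0607
t = 525
lambda * t = 31.8675
R(t) = e^(-31.8675)
R(t) = 0.0

0.0


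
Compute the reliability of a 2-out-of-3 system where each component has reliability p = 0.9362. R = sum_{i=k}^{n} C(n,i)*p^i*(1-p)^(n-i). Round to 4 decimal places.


k = 2, n = 3, p = 0.9362
i=2: C(3,2)=3 * 0.9362^2 * 0.0638^1 = 0.1678
i=3: C(3,3)=1 * 0.9362^3 * 0.0638^0 = 0.8206
R = sum of terms = 0.9883

0.9883


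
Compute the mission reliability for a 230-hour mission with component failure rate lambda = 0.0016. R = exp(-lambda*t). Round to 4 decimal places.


lambda = 0.0016
mission_time = 230
lambda * t = 0.0016 * 230 = 0.368
R = exp(-0.368)
R = 0.6921

0.6921


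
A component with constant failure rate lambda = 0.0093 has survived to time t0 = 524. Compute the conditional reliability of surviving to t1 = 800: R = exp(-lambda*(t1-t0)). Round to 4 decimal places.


lambda = 0.0093
t0 = 524, t1 = 800
t1 - t0 = 276
lambda * (t1-t0) = 0.0093 * 276 = 2.5668
R = exp(-2.5668)
R = 0.0768

0.0768


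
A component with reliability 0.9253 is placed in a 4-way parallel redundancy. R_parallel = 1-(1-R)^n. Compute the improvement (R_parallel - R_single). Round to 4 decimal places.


R_single = 0.9253, n = 4
1 - R_single = 0.0747
(1 - R_single)^n = 0.0747^4 = 0.0
R_parallel = 1 - 0.0 = 1.0
Improvement = 1.0 - 0.9253
Improvement = 0.0747

0.0747


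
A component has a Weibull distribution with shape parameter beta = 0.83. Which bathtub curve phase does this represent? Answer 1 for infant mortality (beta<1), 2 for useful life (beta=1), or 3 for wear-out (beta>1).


beta = 0.83
Compare beta to 1:
beta < 1 => infant mortality (phase 1)
beta = 1 => useful life (phase 2)
beta > 1 => wear-out (phase 3)
Since beta = 0.83, this is infant mortality (decreasing failure rate)
Phase = 1

1


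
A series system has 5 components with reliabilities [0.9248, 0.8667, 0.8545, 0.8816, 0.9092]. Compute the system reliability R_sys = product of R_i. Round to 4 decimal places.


Components: [0.9248, 0.8667, 0.8545, 0.8816, 0.9092]
After component 1 (R=0.9248): product = 0.9248
After component 2 (R=0.8667): product = 0.8015
After component 3 (R=0.8545): product = 0.6849
After component 4 (R=0.8816): product = 0.6038
After component 5 (R=0.9092): product = 0.549
R_sys = 0.549

0.549


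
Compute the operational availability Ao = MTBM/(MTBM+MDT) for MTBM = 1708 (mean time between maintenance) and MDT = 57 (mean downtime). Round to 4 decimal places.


MTBM = 1708
MDT = 57
MTBM + MDT = 1765
Ao = 1708 / 1765
Ao = 0.9677

0.9677


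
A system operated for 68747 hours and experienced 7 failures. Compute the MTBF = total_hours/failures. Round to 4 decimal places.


total_hours = 68747
failures = 7
MTBF = 68747 / 7
MTBF = 9821.0

9821.0


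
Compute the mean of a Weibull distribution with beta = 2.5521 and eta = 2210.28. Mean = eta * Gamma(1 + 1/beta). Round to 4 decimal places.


beta = 2.5521, eta = 2210.28
1/beta = 0.3918
1 + 1/beta = 1.3918
Gamma(1.3918) = 0.8877
Mean = 2210.28 * 0.8877
Mean = 1962.152

1962.152


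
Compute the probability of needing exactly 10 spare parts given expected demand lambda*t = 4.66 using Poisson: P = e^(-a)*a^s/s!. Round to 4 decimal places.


a = 4.66, s = 10
e^(-a) = e^(-4.66) = 0.0095
a^s = 4.66^10 = 4829021.8103
s! = 3628800
P = 0.0095 * 4829021.8103 / 3628800
P = 0.0126

0.0126


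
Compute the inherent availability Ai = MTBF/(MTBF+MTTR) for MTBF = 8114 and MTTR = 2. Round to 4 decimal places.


MTBF = 8114
MTTR = 2
MTBF + MTTR = 8116
Ai = 8114 / 8116
Ai = 0.9998

0.9998


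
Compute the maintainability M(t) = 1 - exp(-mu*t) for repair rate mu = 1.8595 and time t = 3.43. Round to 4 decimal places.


mu = 1.8595, t = 3.43
mu * t = 1.8595 * 3.43 = 6.3781
exp(-6.3781) = 0.0017
M(t) = 1 - 0.0017
M(t) = 0.9983

0.9983


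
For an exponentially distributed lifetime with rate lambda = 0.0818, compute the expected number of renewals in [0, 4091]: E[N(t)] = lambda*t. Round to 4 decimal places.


lambda = 0.0818
t = 4091
E[N(t)] = lambda * t
E[N(t)] = 0.0818 * 4091
E[N(t)] = 334.6438

334.6438


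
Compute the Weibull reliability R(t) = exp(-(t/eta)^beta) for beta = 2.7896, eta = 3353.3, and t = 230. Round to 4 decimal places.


beta = 2.7896, eta = 3353.3, t = 230
t/eta = 230 / 3353.3 = 0.0686
(t/eta)^beta = 0.0686^2.7896 = 0.0006
R(t) = exp(-0.0006)
R(t) = 0.9994

0.9994


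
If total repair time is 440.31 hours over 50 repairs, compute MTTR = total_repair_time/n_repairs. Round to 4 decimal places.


total_repair_time = 440.31
n_repairs = 50
MTTR = 440.31 / 50
MTTR = 8.8062

8.8062


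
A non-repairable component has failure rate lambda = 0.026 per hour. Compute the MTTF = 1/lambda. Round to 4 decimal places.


lambda = 0.026
MTTF = 1 / 0.026
MTTF = 38.4615

38.4615


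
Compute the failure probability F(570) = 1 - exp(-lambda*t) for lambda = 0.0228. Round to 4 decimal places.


lambda = 0.0228, t = 570
lambda * t = 12.996
exp(-12.996) = 0.0
F(t) = 1 - 0.0
F(t) = 1.0

1.0


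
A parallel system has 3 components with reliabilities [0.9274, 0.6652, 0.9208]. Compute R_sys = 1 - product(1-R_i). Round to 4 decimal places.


Components: [0.9274, 0.6652, 0.9208]
(1 - 0.9274) = 0.0726, running product = 0.0726
(1 - 0.6652) = 0.3348, running product = 0.0243
(1 - 0.9208) = 0.0792, running product = 0.0019
Product of (1-R_i) = 0.0019
R_sys = 1 - 0.0019 = 0.9981

0.9981


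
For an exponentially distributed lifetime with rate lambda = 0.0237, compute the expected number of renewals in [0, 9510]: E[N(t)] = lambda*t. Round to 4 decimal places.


lambda = 0.0237
t = 9510
E[N(t)] = lambda * t
E[N(t)] = 0.0237 * 9510
E[N(t)] = 225.387

225.387


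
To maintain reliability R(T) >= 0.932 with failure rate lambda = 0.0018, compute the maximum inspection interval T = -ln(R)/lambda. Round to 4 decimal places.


R_target = 0.932
lambda = 0.0018
-ln(0.932) = 0.0704
T = 0.0704 / 0.0018
T = 39.1236

39.1236


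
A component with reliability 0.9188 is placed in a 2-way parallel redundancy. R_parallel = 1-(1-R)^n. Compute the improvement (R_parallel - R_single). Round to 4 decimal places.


R_single = 0.9188, n = 2
1 - R_single = 0.0812
(1 - R_single)^n = 0.0812^2 = 0.0066
R_parallel = 1 - 0.0066 = 0.9934
Improvement = 0.9934 - 0.9188
Improvement = 0.0746

0.0746


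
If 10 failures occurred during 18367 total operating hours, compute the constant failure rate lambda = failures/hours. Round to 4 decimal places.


failures = 10
total_hours = 18367
lambda = 10 / 18367
lambda = 0.0005

0.0005


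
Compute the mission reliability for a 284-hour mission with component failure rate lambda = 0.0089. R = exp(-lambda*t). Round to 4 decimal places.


lambda = 0.0089
mission_time = 284
lambda * t = 0.0089 * 284 = 2.5276
R = exp(-2.5276)
R = 0.0799

0.0799


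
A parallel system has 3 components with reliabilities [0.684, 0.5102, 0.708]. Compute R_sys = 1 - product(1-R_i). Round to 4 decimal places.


Components: [0.684, 0.5102, 0.708]
(1 - 0.684) = 0.316, running product = 0.316
(1 - 0.5102) = 0.4898, running product = 0.1548
(1 - 0.708) = 0.292, running product = 0.0452
Product of (1-R_i) = 0.0452
R_sys = 1 - 0.0452 = 0.9548

0.9548


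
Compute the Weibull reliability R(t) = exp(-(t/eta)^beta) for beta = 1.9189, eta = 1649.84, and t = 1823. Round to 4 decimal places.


beta = 1.9189, eta = 1649.84, t = 1823
t/eta = 1823 / 1649.84 = 1.105
(t/eta)^beta = 1.105^1.9189 = 1.2111
R(t) = exp(-1.2111)
R(t) = 0.2979

0.2979


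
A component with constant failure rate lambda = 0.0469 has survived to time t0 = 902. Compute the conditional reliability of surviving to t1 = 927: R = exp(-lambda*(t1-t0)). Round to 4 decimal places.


lambda = 0.0469
t0 = 902, t1 = 927
t1 - t0 = 25
lambda * (t1-t0) = 0.0469 * 25 = 1.1725
R = exp(-1.1725)
R = 0.3096

0.3096


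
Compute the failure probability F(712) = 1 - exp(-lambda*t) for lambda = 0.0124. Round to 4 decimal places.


lambda = 0.0124, t = 712
lambda * t = 8.8288
exp(-8.8288) = 0.0001
F(t) = 1 - 0.0001
F(t) = 0.9999

0.9999


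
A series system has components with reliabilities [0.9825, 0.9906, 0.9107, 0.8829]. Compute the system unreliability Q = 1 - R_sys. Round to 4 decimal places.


Components: [0.9825, 0.9906, 0.9107, 0.8829]
After component 1: product = 0.9825
After component 2: product = 0.9733
After component 3: product = 0.8864
After component 4: product = 0.7826
R_sys = 0.7826
Q = 1 - 0.7826 = 0.2174

0.2174


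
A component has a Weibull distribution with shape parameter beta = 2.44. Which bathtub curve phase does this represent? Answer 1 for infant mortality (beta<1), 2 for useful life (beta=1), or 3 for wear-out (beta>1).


beta = 2.44
Compare beta to 1:
beta < 1 => infant mortality (phase 1)
beta = 1 => useful life (phase 2)
beta > 1 => wear-out (phase 3)
Since beta = 2.44, this is wear-out (increasing failure rate)
Phase = 3

3


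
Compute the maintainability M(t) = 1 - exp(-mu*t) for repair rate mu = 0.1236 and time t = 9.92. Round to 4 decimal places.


mu = 0.1236, t = 9.92
mu * t = 0.1236 * 9.92 = 1.2261
exp(-1.2261) = 0.2934
M(t) = 1 - 0.2934
M(t) = 0.7066

0.7066


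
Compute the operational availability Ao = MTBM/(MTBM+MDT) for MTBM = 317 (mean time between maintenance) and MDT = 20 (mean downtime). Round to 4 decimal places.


MTBM = 317
MDT = 20
MTBM + MDT = 337
Ao = 317 / 337
Ao = 0.9407

0.9407


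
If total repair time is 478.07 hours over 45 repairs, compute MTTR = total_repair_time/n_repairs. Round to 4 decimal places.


total_repair_time = 478.07
n_repairs = 45
MTTR = 478.07 / 45
MTTR = 10.6238

10.6238


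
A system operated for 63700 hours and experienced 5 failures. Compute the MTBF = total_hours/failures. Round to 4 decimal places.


total_hours = 63700
failures = 5
MTBF = 63700 / 5
MTBF = 12740.0

12740.0


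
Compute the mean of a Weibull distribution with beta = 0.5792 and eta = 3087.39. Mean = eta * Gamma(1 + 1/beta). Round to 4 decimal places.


beta = 0.5792, eta = 3087.39
1/beta = 1.7265
1 + 1/beta = 2.7265
Gamma(2.7265) = 1.5779
Mean = 3087.39 * 1.5779
Mean = 4871.6536

4871.6536


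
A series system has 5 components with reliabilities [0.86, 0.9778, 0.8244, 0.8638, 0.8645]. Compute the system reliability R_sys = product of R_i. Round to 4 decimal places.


Components: [0.86, 0.9778, 0.8244, 0.8638, 0.8645]
After component 1 (R=0.86): product = 0.86
After component 2 (R=0.9778): product = 0.8409
After component 3 (R=0.8244): product = 0.6932
After component 4 (R=0.8638): product = 0.5988
After component 5 (R=0.8645): product = 0.5177
R_sys = 0.5177

0.5177


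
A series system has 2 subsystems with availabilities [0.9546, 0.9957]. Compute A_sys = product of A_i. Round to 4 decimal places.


Subsystems: [0.9546, 0.9957]
After subsystem 1 (A=0.9546): product = 0.9546
After subsystem 2 (A=0.9957): product = 0.9505
A_sys = 0.9505

0.9505


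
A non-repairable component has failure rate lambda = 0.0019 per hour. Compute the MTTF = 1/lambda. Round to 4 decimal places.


lambda = 0.0019
MTTF = 1 / 0.0019
MTTF = 526.3158

526.3158


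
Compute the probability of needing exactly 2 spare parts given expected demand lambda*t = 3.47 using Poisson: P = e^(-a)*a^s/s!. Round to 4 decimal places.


a = 3.47, s = 2
e^(-a) = e^(-3.47) = 0.0311
a^s = 3.47^2 = 12.0409
s! = 2
P = 0.0311 * 12.0409 / 2
P = 0.1873

0.1873


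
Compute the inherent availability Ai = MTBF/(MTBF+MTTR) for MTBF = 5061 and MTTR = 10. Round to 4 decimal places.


MTBF = 5061
MTTR = 10
MTBF + MTTR = 5071
Ai = 5061 / 5071
Ai = 0.998

0.998


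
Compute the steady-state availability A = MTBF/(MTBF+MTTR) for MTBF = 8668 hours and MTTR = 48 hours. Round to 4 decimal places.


MTBF = 8668
MTTR = 48
MTBF + MTTR = 8716
A = 8668 / 8716
A = 0.9945

0.9945


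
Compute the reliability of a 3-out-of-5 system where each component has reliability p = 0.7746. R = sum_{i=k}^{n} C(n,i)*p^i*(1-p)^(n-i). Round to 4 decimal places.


k = 3, n = 5, p = 0.7746
i=3: C(5,3)=10 * 0.7746^3 * 0.2254^2 = 0.2361
i=4: C(5,4)=5 * 0.7746^4 * 0.2254^1 = 0.4057
i=5: C(5,5)=1 * 0.7746^5 * 0.2254^0 = 0.2789
R = sum of terms = 0.9207

0.9207


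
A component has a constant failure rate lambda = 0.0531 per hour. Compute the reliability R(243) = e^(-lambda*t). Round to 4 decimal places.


lambda = 0.0531
t = 243
lambda * t = 12.9033
R(t) = e^(-12.9033)
R(t) = 0.0

0.0


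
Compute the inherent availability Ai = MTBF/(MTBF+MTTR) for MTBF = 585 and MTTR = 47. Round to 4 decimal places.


MTBF = 585
MTTR = 47
MTBF + MTTR = 632
Ai = 585 / 632
Ai = 0.9256

0.9256


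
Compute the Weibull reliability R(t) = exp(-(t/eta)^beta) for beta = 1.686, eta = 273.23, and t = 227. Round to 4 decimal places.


beta = 1.686, eta = 273.23, t = 227
t/eta = 227 / 273.23 = 0.8308
(t/eta)^beta = 0.8308^1.686 = 0.7316
R(t) = exp(-0.7316)
R(t) = 0.4811

0.4811


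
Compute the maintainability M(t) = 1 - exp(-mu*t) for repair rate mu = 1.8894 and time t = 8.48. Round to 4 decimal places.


mu = 1.8894, t = 8.48
mu * t = 1.8894 * 8.48 = 16.0221
exp(-16.0221) = 0.0
M(t) = 1 - 0.0
M(t) = 1.0

1.0


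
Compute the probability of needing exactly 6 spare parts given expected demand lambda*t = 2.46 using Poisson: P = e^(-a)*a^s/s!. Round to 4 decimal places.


a = 2.46, s = 6
e^(-a) = e^(-2.46) = 0.0854
a^s = 2.46^6 = 221.6209
s! = 720
P = 0.0854 * 221.6209 / 720
P = 0.0263

0.0263


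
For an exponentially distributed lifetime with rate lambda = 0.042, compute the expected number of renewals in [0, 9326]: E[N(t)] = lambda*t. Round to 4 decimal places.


lambda = 0.042
t = 9326
E[N(t)] = lambda * t
E[N(t)] = 0.042 * 9326
E[N(t)] = 391.692

391.692


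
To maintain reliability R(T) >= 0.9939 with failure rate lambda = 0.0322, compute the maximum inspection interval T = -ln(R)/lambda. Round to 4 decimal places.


R_target = 0.9939
lambda = 0.0322
-ln(0.9939) = 0.0061
T = 0.0061 / 0.0322
T = 0.19

0.19


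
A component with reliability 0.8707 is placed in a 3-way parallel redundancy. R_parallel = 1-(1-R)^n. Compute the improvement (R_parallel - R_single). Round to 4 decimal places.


R_single = 0.8707, n = 3
1 - R_single = 0.1293
(1 - R_single)^n = 0.1293^3 = 0.0022
R_parallel = 1 - 0.0022 = 0.9978
Improvement = 0.9978 - 0.8707
Improvement = 0.1271

0.1271


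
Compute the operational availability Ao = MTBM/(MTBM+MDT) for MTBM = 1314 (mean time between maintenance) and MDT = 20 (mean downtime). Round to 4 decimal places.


MTBM = 1314
MDT = 20
MTBM + MDT = 1334
Ao = 1314 / 1334
Ao = 0.985

0.985


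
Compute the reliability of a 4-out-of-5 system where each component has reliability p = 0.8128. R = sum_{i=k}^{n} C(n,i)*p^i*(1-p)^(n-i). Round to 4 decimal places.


k = 4, n = 5, p = 0.8128
i=4: C(5,4)=5 * 0.8128^4 * 0.1872^1 = 0.4085
i=5: C(5,5)=1 * 0.8128^5 * 0.1872^0 = 0.3547
R = sum of terms = 0.7633

0.7633


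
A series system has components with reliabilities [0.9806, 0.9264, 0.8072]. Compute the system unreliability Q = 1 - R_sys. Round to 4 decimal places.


Components: [0.9806, 0.9264, 0.8072]
After component 1: product = 0.9806
After component 2: product = 0.9084
After component 3: product = 0.7333
R_sys = 0.7333
Q = 1 - 0.7333 = 0.2667

0.2667


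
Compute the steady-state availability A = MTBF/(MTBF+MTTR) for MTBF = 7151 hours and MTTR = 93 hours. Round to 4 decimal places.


MTBF = 7151
MTTR = 93
MTBF + MTTR = 7244
A = 7151 / 7244
A = 0.9872

0.9872


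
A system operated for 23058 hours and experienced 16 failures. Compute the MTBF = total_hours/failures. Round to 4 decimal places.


total_hours = 23058
failures = 16
MTBF = 23058 / 16
MTBF = 1441.125

1441.125


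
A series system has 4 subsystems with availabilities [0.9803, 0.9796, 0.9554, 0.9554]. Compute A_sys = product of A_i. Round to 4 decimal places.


Subsystems: [0.9803, 0.9796, 0.9554, 0.9554]
After subsystem 1 (A=0.9803): product = 0.9803
After subsystem 2 (A=0.9796): product = 0.9603
After subsystem 3 (A=0.9554): product = 0.9175
After subsystem 4 (A=0.9554): product = 0.8766
A_sys = 0.8766

0.8766


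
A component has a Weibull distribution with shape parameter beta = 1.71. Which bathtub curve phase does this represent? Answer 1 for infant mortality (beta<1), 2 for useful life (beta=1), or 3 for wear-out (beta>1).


beta = 1.71
Compare beta to 1:
beta < 1 => infant mortality (phase 1)
beta = 1 => useful life (phase 2)
beta > 1 => wear-out (phase 3)
Since beta = 1.71, this is wear-out (increasing failure rate)
Phase = 3

3


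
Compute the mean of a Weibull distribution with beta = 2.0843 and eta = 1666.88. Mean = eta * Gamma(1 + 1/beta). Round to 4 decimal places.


beta = 2.0843, eta = 1666.88
1/beta = 0.4798
1 + 1/beta = 1.4798
Gamma(1.4798) = 0.8857
Mean = 1666.88 * 0.8857
Mean = 1476.4281

1476.4281


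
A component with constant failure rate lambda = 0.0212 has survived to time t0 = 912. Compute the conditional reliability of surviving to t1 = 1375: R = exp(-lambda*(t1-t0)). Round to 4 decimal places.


lambda = 0.0212
t0 = 912, t1 = 1375
t1 - t0 = 463
lambda * (t1-t0) = 0.0212 * 463 = 9.8156
R = exp(-9.8156)
R = 0.0001

0.0001


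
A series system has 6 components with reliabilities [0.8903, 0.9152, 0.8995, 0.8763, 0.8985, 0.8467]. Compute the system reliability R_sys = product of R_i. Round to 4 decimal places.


Components: [0.8903, 0.9152, 0.8995, 0.8763, 0.8985, 0.8467]
After component 1 (R=0.8903): product = 0.8903
After component 2 (R=0.9152): product = 0.8148
After component 3 (R=0.8995): product = 0.7329
After component 4 (R=0.8763): product = 0.6423
After component 5 (R=0.8985): product = 0.5771
After component 6 (R=0.8467): product = 0.4886
R_sys = 0.4886

0.4886


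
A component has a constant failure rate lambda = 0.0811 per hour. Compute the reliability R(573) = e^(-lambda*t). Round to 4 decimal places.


lambda = 0.0811
t = 573
lambda * t = 46.4703
R(t) = e^(-46.4703)
R(t) = 0.0

0.0


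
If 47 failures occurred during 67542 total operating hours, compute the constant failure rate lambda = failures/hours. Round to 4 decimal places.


failures = 47
total_hours = 67542
lambda = 47 / 67542
lambda = 0.0007

0.0007


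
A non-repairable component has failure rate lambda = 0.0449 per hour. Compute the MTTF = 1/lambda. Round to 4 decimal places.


lambda = 0.0449
MTTF = 1 / 0.0449
MTTF = 22.2717

22.2717


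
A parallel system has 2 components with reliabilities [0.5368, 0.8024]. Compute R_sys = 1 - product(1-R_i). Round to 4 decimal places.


Components: [0.5368, 0.8024]
(1 - 0.5368) = 0.4632, running product = 0.4632
(1 - 0.8024) = 0.1976, running product = 0.0915
Product of (1-R_i) = 0.0915
R_sys = 1 - 0.0915 = 0.9085

0.9085


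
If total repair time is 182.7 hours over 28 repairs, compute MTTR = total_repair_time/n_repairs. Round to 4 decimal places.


total_repair_time = 182.7
n_repairs = 28
MTTR = 182.7 / 28
MTTR = 6.525

6.525


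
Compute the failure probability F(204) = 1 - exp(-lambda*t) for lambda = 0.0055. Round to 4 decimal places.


lambda = 0.0055, t = 204
lambda * t = 1.122
exp(-1.122) = 0.3256
F(t) = 1 - 0.3256
F(t) = 0.6744

0.6744


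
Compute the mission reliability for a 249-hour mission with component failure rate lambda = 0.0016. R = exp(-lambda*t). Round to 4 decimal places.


lambda = 0.0016
mission_time = 249
lambda * t = 0.0016 * 249 = 0.3984
R = exp(-0.3984)
R = 0.6714

0.6714


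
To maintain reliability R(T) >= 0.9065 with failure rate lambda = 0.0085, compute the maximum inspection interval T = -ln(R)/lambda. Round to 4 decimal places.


R_target = 0.9065
lambda = 0.0085
-ln(0.9065) = 0.0982
T = 0.0982 / 0.0085
T = 11.5487

11.5487


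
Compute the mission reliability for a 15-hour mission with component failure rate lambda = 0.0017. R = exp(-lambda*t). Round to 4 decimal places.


lambda = 0.0017
mission_time = 15
lambda * t = 0.0017 * 15 = 0.0255
R = exp(-0.0255)
R = 0.9748

0.9748


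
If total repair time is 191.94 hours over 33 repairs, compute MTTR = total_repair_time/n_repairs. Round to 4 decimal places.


total_repair_time = 191.94
n_repairs = 33
MTTR = 191.94 / 33
MTTR = 5.8164

5.8164


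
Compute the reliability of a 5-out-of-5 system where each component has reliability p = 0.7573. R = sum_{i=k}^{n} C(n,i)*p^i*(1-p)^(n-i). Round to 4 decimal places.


k = 5, n = 5, p = 0.7573
i=5: C(5,5)=1 * 0.7573^5 * 0.2427^0 = 0.2491
R = sum of terms = 0.2491

0.2491


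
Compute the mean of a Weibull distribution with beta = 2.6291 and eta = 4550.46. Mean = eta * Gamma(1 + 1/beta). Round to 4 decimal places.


beta = 2.6291, eta = 4550.46
1/beta = 0.3804
1 + 1/beta = 1.3804
Gamma(1.3804) = 0.8885
Mean = 4550.46 * 0.8885
Mean = 4043.1341

4043.1341


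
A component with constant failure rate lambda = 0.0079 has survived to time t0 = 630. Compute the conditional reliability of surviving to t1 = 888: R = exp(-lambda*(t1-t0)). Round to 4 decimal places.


lambda = 0.0079
t0 = 630, t1 = 888
t1 - t0 = 258
lambda * (t1-t0) = 0.0079 * 258 = 2.0382
R = exp(-2.0382)
R = 0.1303

0.1303


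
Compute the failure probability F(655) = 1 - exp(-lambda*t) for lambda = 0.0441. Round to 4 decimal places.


lambda = 0.0441, t = 655
lambda * t = 28.8855
exp(-28.8855) = 0.0
F(t) = 1 - 0.0
F(t) = 1.0

1.0


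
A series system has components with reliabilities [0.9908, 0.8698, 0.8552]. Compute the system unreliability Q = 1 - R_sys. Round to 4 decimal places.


Components: [0.9908, 0.8698, 0.8552]
After component 1: product = 0.9908
After component 2: product = 0.8618
After component 3: product = 0.737
R_sys = 0.737
Q = 1 - 0.737 = 0.263

0.263


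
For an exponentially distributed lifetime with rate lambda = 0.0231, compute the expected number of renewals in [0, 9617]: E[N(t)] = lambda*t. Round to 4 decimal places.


lambda = 0.0231
t = 9617
E[N(t)] = lambda * t
E[N(t)] = 0.0231 * 9617
E[N(t)] = 222.1527

222.1527


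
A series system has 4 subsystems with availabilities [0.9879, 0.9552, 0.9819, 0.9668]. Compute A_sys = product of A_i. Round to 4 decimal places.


Subsystems: [0.9879, 0.9552, 0.9819, 0.9668]
After subsystem 1 (A=0.9879): product = 0.9879
After subsystem 2 (A=0.9552): product = 0.9436
After subsystem 3 (A=0.9819): product = 0.9266
After subsystem 4 (A=0.9668): product = 0.8958
A_sys = 0.8958

0.8958
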